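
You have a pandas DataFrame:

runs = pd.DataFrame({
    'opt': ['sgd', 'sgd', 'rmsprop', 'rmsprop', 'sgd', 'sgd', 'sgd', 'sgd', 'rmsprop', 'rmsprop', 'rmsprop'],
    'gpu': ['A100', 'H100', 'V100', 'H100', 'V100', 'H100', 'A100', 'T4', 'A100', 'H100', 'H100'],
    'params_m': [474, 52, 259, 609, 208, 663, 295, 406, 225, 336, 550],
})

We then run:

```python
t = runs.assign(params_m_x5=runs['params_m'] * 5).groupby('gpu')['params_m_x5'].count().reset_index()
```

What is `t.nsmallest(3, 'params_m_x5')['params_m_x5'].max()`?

add column params_m_x5 = runs['params_m'] * 5:
        opt   gpu  params_m  params_m_x5
0       sgd  A100       474         2370
1       sgd  H100        52          260
2   rmsprop  V100       259         1295
3   rmsprop  H100       609         3045
4       sgd  V100       208         1040
5       sgd  H100       663         3315
6       sgd  A100       295         1475
7       sgd    T4       406         2030
8   rmsprop  A100       225         1125
9   rmsprop  H100       336         1680
10  rmsprop  H100       550         2750
group by gpu, count of params_m_x5:
gpu
A100    3
H100    5
T4      1
V100    2
Name: params_m_x5, dtype: int64
reset_index():
    gpu  params_m_x5
0  A100            3
1  H100            5
2    T4            1
3  V100            2
take 3 rows with smallest params_m_x5:
    gpu  params_m_x5
2    T4            1
3  V100            2
0  A100            3
Finally, max of column 'params_m_x5' = 3.

3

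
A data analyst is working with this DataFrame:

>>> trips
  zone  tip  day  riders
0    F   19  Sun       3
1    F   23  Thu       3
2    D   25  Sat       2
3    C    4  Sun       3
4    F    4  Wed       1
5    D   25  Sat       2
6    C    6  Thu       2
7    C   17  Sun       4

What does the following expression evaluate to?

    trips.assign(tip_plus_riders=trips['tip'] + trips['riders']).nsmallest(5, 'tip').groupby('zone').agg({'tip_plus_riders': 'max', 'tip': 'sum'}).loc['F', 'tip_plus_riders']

22

add column tip_plus_riders = trips['tip'] + trips['riders']:
  zone  tip  day  riders  tip_plus_riders
0    F   19  Sun       3               22
1    F   23  Thu       3               26
2    D   25  Sat       2               27
3    C    4  Sun       3                7
4    F    4  Wed       1                5
5    D   25  Sat       2               27
6    C    6  Thu       2                8
7    C   17  Sun       4               21
take 5 rows with smallest tip:
  zone  tip  day  riders  tip_plus_riders
3    C    4  Sun       3                7
4    F    4  Wed       1                5
6    C    6  Thu       2                8
7    C   17  Sun       4               21
0    F   19  Sun       3               22
group by zone: max(tip_plus_riders), sum(tip):
      tip_plus_riders  tip
zone                      
C                  21   27
F                  22   23
Finally, value at row 'F', column 'tip_plus_riders' = 22.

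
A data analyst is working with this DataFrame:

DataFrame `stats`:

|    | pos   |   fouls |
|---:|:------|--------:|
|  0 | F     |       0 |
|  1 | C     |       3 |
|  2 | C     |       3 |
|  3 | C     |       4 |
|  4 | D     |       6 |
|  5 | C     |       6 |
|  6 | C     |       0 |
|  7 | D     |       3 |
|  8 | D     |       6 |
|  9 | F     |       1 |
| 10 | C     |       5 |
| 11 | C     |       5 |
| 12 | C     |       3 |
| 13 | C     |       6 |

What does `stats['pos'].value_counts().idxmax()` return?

C

value_counts of pos:
pos
C    9
D    3
F    2
Name: count, dtype: int64
Taking the label with the largest value gives C.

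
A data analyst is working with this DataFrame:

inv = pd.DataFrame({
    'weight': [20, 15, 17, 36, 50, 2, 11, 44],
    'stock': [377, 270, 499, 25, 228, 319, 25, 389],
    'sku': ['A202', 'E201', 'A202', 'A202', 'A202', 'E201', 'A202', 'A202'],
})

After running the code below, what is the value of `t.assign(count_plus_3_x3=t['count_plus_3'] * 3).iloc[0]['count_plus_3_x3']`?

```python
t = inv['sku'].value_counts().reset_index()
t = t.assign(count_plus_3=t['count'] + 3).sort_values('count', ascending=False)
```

value_counts of sku:
sku
A202    6
E201    2
Name: count, dtype: int64
reset_index():
    sku  count
0  A202      6
1  E201      2
add column count_plus_3 = t['count'] + 3:
    sku  count  count_plus_3
0  A202      6             9
1  E201      2             5
sort by count descending:
    sku  count  count_plus_3
0  A202      6             9
1  E201      2             5
add column count_plus_3_x3 = t['count_plus_3'] * 3:
    sku  count  count_plus_3  count_plus_3_x3
0  A202      6             9               27
1  E201      2             5               15
So iloc[0]['count_plus_3_x3'] = 27.

27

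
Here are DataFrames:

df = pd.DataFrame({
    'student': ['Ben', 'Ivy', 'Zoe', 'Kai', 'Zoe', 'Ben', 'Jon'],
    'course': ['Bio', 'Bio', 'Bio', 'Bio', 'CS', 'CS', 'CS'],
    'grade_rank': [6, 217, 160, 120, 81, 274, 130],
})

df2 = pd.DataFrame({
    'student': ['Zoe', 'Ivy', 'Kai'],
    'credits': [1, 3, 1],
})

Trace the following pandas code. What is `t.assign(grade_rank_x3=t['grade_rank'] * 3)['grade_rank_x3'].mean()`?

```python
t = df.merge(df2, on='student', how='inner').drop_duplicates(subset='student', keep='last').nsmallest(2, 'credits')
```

merge on 'student' (how='inner') → 4 rows:
  student course  grade_rank  credits
0     Ivy    Bio         217        3
1     Zoe    Bio         160        1
2     Kai    Bio         120        1
3     Zoe     CS          81        1
drop duplicate student (keep=last):
  student course  grade_rank  credits
0     Ivy    Bio         217        3
2     Kai    Bio         120        1
3     Zoe     CS          81        1
take 2 rows with smallest credits:
  student course  grade_rank  credits
2     Kai    Bio         120        1
3     Zoe     CS          81        1
add column grade_rank_x3 = t['grade_rank'] * 3:
  student course  grade_rank  credits  grade_rank_x3
2     Kai    Bio         120        1            360
3     Zoe     CS          81        1            243
Hence 301.5.

301.5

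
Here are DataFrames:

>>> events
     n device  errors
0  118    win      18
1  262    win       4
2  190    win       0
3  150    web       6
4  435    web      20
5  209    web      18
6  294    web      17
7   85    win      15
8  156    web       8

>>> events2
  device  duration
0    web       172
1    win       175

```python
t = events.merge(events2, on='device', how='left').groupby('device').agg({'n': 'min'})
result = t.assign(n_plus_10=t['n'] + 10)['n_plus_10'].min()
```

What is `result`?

95

merge on 'device' (how='left') → 9 rows:
     n device  errors  duration
0  118    win      18       175
1  262    win       4       175
2  190    win       0       175
3  150    web       6       172
4  435    web      20       172
5  209    web      18       172
6  294    web      17       172
7   85    win      15       175
8  156    web       8       172
group by device, min of n:
          n
device     
web     150
win      85
add column n_plus_10 = t['n'] + 10:
          n  n_plus_10
device                
web     150        160
win      85         95
Reading off the min of column 'n_plus_10', we get 95.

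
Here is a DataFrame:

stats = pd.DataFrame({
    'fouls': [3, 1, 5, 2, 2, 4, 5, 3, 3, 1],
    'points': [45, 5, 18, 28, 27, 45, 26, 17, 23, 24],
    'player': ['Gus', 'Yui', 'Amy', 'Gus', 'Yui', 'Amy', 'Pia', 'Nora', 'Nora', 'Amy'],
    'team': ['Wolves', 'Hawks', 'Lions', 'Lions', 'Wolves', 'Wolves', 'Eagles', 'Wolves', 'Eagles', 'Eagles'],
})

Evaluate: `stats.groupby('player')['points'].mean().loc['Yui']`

group by player, mean of points:
player
Amy     29.0
Gus     36.5
Nora    20.0
Pia     26.0
Yui     16.0
Name: points, dtype: float64

16.0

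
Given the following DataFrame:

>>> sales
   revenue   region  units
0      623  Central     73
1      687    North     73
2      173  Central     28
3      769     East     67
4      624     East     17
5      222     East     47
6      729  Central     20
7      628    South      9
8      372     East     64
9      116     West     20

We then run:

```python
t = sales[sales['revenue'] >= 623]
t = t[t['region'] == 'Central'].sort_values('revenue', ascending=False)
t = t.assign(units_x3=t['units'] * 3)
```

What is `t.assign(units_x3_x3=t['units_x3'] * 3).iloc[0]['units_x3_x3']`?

180

filter rows where revenue >= 623:
   revenue   region  units
0      623  Central     73
1      687    North     73
3      769     East     67
4      624     East     17
6      729  Central     20
7      628    South      9
filter rows where region == 'Central':
   revenue   region  units
0      623  Central     73
6      729  Central     20
sort by revenue descending:
   revenue   region  units
6      729  Central     20
0      623  Central     73
add column units_x3 = t['units'] * 3:
   revenue   region  units  units_x3
6      729  Central     20        60
0      623  Central     73       219
add column units_x3_x3 = t['units_x3'] * 3:
   revenue   region  units  units_x3  units_x3_x3
6      729  Central     20        60          180
0      623  Central     73       219          657
Finally, value at position 0, column 'units_x3_x3' = 180.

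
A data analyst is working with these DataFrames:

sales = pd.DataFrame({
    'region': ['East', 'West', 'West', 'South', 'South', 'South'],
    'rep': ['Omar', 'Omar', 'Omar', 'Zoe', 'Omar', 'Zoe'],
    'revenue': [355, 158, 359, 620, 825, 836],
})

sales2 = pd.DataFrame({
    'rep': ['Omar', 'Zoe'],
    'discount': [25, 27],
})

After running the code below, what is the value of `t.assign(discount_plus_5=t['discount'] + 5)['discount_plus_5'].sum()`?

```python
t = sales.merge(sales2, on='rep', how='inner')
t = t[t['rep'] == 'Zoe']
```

merge on 'rep' (how='inner') → 6 rows:
  region   rep  revenue  discount
0   East  Omar      355        25
1   West  Omar      158        25
2   West  Omar      359        25
3  South   Zoe      620        27
4  South  Omar      825        25
5  South   Zoe      836        27
filter rows where rep == 'Zoe':
  region  rep  revenue  discount
3  South  Zoe      620        27
5  South  Zoe      836        27
add column discount_plus_5 = t['discount'] + 5:
  region  rep  revenue  discount  discount_plus_5
3  South  Zoe      620        27               32
5  South  Zoe      836        27               32

64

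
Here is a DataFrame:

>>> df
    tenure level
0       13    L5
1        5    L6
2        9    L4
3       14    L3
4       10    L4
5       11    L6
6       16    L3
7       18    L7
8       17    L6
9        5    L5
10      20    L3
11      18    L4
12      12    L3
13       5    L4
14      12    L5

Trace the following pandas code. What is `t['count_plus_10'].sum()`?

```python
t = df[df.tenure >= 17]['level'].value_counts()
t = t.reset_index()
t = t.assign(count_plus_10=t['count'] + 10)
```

filter rows where tenure >= 17:
    tenure level
7       18    L7
8       17    L6
10      20    L3
11      18    L4
value_counts of level:
level
L7    1
L6    1
L3    1
L4    1
Name: count, dtype: int64
reset_index():
  level  count
0    L7      1
1    L6      1
2    L3      1
3    L4      1
add column count_plus_10 = t['count'] + 10:
  level  count  count_plus_10
0    L7      1             11
1    L6      1             11
2    L3      1             11
3    L4      1             11
Hence 44.

44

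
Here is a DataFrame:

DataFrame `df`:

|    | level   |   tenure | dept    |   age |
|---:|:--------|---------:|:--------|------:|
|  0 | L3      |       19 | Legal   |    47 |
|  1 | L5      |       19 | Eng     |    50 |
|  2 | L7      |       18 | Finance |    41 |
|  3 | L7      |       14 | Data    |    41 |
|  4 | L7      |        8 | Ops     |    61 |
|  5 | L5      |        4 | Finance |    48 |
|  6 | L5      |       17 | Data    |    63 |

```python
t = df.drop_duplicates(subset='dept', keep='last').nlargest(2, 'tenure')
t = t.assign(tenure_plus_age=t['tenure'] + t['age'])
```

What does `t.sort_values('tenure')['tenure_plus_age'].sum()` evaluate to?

drop duplicate dept (keep=last):
  level  tenure     dept  age
0    L3      19    Legal   47
1    L5      19      Eng   50
4    L7       8      Ops   61
5    L5       4  Finance   48
6    L5      17     Data   63
take 2 rows with largest tenure:
  level  tenure   dept  age
0    L3      19  Legal   47
1    L5      19    Eng   50
add column tenure_plus_age = t['tenure'] + t['age']:
  level  tenure   dept  age  tenure_plus_age
0    L3      19  Legal   47               66
1    L5      19    Eng   50               69
sort by tenure:
  level  tenure   dept  age  tenure_plus_age
0    L3      19  Legal   47               66
1    L5      19    Eng   50               69
Reading off the sum of column 'tenure_plus_age', we get 135.

135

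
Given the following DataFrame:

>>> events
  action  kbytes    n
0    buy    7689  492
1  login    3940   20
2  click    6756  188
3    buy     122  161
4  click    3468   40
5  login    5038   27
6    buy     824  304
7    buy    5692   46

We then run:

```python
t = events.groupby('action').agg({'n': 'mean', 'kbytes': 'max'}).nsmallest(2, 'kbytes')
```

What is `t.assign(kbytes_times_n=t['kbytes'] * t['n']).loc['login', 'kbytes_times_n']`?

group by action: mean(n), max(kbytes):
             n  kbytes
action                
buy     250.75    7689
click   114.00    6756
login    23.50    5038
take 2 rows with smallest kbytes:
            n  kbytes
action               
login    23.5    5038
click   114.0    6756
add column kbytes_times_n = t['kbytes'] * t['n']:
            n  kbytes  kbytes_times_n
action                               
login    23.5    5038        118393.0
click   114.0    6756        770184.0

118393.0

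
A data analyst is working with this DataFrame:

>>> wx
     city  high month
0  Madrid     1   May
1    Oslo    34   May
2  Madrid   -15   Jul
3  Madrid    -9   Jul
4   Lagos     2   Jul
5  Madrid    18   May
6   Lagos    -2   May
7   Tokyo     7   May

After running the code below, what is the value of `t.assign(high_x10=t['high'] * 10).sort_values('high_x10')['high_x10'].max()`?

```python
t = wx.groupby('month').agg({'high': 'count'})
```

group by month, count of high:
       high
month      
Jul       3
May       5
add column high_x10 = t['high'] * 10:
       high  high_x10
month                
Jul       3        30
May       5        50
sort by high_x10:
       high  high_x10
month                
Jul       3        30
May       5        50

50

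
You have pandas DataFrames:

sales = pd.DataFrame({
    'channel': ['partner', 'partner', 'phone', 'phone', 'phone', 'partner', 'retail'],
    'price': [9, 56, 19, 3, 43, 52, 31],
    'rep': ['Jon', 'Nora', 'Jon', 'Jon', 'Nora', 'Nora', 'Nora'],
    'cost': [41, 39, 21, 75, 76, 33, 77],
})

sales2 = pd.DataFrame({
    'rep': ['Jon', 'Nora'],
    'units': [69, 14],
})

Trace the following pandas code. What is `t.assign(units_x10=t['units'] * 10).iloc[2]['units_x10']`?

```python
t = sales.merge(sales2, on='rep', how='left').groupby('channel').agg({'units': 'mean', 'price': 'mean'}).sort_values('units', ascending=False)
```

140.0

merge on 'rep' (how='left') → 7 rows:
   channel  price   rep  cost  units
0  partner      9   Jon    41     69
1  partner     56  Nora    39     14
2    phone     19   Jon    21     69
3    phone      3   Jon    75     69
4    phone     43  Nora    76     14
5  partner     52  Nora    33     14
6   retail     31  Nora    77     14
group by channel: mean(units), mean(price):
             units      price
channel                      
partner  32.333333  39.000000
phone    50.666667  21.666667
retail   14.000000  31.000000
sort by units descending:
             units      price
channel                      
phone    50.666667  21.666667
partner  32.333333  39.000000
retail   14.000000  31.000000
add column units_x10 = t['units'] * 10:
             units      price   units_x10
channel                                  
phone    50.666667  21.666667  506.666667
partner  32.333333  39.000000  323.333333
retail   14.000000  31.000000  140.000000
value at position 2, column 'units_x10' → 140.0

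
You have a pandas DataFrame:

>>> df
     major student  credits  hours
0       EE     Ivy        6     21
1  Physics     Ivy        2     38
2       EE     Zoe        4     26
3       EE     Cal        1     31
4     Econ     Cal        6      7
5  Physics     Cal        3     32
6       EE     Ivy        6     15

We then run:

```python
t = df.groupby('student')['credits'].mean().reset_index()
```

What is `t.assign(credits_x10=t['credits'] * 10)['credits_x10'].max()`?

46.6666666667

group by student, mean of credits:
student
Cal    3.333333
Ivy    4.666667
Zoe    4.000000
Name: credits, dtype: float64
reset_index():
  student   credits
0     Cal  3.333333
1     Ivy  4.666667
2     Zoe  4.000000
add column credits_x10 = t['credits'] * 10:
  student   credits  credits_x10
0     Cal  3.333333    33.333333
1     Ivy  4.666667    46.666667
2     Zoe  4.000000    40.000000
Finally, max of column 'credits_x10' = 46.6666666667.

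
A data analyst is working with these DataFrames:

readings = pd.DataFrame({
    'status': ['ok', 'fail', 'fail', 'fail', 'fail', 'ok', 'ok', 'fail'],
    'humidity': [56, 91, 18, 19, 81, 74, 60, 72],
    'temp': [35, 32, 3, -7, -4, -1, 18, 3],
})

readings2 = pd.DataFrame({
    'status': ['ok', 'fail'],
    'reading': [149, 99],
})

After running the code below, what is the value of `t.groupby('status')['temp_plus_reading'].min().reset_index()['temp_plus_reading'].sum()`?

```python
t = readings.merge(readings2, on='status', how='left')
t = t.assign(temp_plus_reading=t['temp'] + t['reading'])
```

merge on 'status' (how='left') → 8 rows:
  status  humidity  temp  reading
0     ok        56    35      149
1   fail        91    32       99
2   fail        18     3       99
3   fail        19    -7       99
4   fail        81    -4       99
5     ok        74    -1      149
6     ok        60    18      149
7   fail        72     3       99
add column temp_plus_reading = t['temp'] + t['reading']:
  status  humidity  temp  reading  temp_plus_reading
0     ok        56    35      149                184
1   fail        91    32       99                131
2   fail        18     3       99                102
3   fail        19    -7       99                 92
4   fail        81    -4       99                 95
5     ok        74    -1      149                148
6     ok        60    18      149                167
7   fail        72     3       99                102
group by status, min of temp_plus_reading:
status
fail     92
ok      148
Name: temp_plus_reading, dtype: int64
reset_index():
  status  temp_plus_reading
0   fail                 92
1     ok                148

240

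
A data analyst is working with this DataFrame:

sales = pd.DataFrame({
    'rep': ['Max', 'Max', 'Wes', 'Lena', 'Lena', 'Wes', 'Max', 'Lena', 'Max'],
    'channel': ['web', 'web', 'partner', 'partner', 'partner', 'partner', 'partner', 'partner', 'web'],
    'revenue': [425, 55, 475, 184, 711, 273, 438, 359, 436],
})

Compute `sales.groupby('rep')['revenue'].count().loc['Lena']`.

3

group by rep, count of revenue:
rep
Lena    3
Max     4
Wes     2
Name: revenue, dtype: int64
value at index 'Lena' → 3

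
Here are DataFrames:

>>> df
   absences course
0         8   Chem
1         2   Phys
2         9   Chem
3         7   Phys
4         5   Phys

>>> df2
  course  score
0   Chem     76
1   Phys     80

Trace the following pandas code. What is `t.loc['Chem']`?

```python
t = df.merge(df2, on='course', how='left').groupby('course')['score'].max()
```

76

merge on 'course' (how='left') → 5 rows:
   absences course  score
0         8   Chem     76
1         2   Phys     80
2         9   Chem     76
3         7   Phys     80
4         5   Phys     80
group by course, max of score:
course
Chem    76
Phys    80
Name: score, dtype: int64
value at index 'Chem' → 76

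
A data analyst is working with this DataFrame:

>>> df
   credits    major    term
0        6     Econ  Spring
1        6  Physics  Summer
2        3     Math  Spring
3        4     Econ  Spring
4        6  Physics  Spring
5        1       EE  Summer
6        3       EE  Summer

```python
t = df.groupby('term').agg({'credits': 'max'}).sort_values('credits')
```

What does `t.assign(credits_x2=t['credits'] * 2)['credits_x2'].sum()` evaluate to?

group by term, max of credits:
        credits
term           
Spring        6
Summer        6
sort by credits:
        credits
term           
Spring        6
Summer        6
add column credits_x2 = t['credits'] * 2:
        credits  credits_x2
term                       
Spring        6          12
Summer        6          12
Then the sum of column 'credits_x2': 24

24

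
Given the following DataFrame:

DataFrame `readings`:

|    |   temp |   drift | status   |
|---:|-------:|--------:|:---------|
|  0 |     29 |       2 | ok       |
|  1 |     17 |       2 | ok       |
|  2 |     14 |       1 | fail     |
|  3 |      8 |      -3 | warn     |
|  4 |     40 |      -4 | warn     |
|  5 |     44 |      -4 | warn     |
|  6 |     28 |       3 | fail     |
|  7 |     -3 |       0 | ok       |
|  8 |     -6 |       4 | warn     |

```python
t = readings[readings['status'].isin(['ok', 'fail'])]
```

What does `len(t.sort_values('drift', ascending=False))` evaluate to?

5

filter rows where status in ['ok', 'fail']:
   temp  drift status
0    29      2     ok
1    17      2     ok
2    14      1   fail
6    28      3   fail
7    -3      0     ok
sort by drift descending:
   temp  drift status
6    28      3   fail
0    29      2     ok
1    17      2     ok
2    14      1   fail
7    -3      0     ok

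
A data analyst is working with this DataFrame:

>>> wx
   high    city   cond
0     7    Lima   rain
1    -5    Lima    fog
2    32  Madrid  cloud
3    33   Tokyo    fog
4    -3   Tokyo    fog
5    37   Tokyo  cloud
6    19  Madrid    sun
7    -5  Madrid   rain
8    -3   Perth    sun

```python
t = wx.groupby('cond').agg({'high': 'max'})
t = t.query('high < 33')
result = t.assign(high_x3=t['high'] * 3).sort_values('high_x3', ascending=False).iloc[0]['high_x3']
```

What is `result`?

57

group by cond, max of high:
       high
cond       
cloud    37
fog      33
rain      7
sun      19
filter rows where high < 33:
      high
cond      
rain     7
sun     19
add column high_x3 = t['high'] * 3:
      high  high_x3
cond               
rain     7       21
sun     19       57
sort by high_x3 descending:
      high  high_x3
cond               
sun     19       57
rain     7       21
Taking the value at position 0, column 'high_x3' gives 57.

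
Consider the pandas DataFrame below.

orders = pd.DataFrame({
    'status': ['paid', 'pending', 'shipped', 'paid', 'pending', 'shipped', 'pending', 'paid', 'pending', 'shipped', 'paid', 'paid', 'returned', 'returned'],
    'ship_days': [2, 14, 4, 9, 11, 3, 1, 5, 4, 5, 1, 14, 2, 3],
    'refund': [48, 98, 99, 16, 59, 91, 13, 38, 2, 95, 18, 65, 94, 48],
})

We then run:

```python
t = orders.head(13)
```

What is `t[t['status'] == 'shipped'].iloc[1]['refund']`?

91

take first 13 rows:
      status  ship_days  refund
0       paid          2      48
1    pending         14      98
2    shipped          4      99
3       paid          9      16
4    pending         11      59
5    shipped          3      91
6    pending          1      13
7       paid          5      38
8    pending          4       2
9    shipped          5      95
10      paid          1      18
11      paid         14      65
12  returned          2      94
filter rows where status == 'shipped':
    status  ship_days  refund
2  shipped          4      99
5  shipped          3      91
9  shipped          5      95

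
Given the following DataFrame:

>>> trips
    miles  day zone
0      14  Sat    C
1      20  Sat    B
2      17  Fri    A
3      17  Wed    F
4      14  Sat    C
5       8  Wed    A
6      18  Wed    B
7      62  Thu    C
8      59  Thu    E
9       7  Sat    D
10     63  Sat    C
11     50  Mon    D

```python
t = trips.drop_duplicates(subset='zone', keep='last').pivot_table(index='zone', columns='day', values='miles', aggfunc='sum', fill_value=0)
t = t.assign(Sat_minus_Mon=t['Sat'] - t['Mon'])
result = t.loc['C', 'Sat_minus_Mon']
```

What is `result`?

drop duplicate zone (keep=last):
    miles  day zone
3      17  Wed    F
5       8  Wed    A
6      18  Wed    B
8      59  Thu    E
10     63  Sat    C
11     50  Mon    D
pivot: rows=zone, cols=day, sum(miles):
day   Mon  Sat  Thu  Wed
zone                    
A       0    0    0    8
B       0    0    0   18
C       0   63    0    0
D      50    0    0    0
E       0    0   59    0
F       0    0    0   17
add column Sat_minus_Mon = t['Sat'] - t['Mon']:
day   Mon  Sat  Thu  Wed  Sat_minus_Mon
zone                                   
A       0    0    0    8              0
B       0    0    0   18              0
C       0   63    0    0             63
D      50    0    0    0            -50
E       0    0   59    0              0
F       0    0    0   17              0
value at row 'C', column 'Sat_minus_Mon' → 63

63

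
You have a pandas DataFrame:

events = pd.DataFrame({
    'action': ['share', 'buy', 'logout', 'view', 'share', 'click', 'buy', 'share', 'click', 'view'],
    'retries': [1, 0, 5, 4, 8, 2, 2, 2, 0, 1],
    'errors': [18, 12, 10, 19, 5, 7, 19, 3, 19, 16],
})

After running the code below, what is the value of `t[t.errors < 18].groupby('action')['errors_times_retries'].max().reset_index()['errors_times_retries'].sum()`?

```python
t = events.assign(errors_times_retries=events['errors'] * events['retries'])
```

120

add column errors_times_retries = events['errors'] * events['retries']:
   action  retries  errors  errors_times_retries
0   share        1      18                    18
1     buy        0      12                     0
2  logout        5      10                    50
3    view        4      19                    76
4   share        8       5                    40
5   click        2       7                    14
6     buy        2      19                    38
7   share        2       3                     6
8   click        0      19                     0
9    view        1      16                    16
filter rows where errors < 18:
   action  retries  errors  errors_times_retries
1     buy        0      12                     0
2  logout        5      10                    50
4   share        8       5                    40
5   click        2       7                    14
7   share        2       3                     6
9    view        1      16                    16
group by action, max of errors_times_retries:
action
buy        0
click     14
logout    50
share     40
view      16
Name: errors_times_retries, dtype: int64
reset_index():
   action  errors_times_retries
0     buy                     0
1   click                    14
2  logout                    50
3   share                    40
4    view                    16
Hence 120.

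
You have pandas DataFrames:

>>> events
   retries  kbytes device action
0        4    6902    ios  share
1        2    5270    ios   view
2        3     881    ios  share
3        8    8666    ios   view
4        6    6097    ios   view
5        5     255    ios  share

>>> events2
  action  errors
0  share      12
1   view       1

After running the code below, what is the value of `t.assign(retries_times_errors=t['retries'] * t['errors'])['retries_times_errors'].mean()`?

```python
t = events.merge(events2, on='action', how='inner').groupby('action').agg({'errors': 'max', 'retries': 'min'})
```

merge on 'action' (how='inner') → 6 rows:
   retries  kbytes device action  errors
0        4    6902    ios  share      12
1        2    5270    ios   view       1
2        3     881    ios  share      12
3        8    8666    ios   view       1
4        6    6097    ios   view       1
5        5     255    ios  share      12
group by action: max(errors), min(retries):
        errors  retries
action                 
share       12        3
view         1        2
add column retries_times_errors = t['retries'] * t['errors']:
        errors  retries  retries_times_errors
action                                       
share       12        3                    36
view         1        2                     2
Reading off the mean of column 'retries_times_errors', we get 19.0.

19.0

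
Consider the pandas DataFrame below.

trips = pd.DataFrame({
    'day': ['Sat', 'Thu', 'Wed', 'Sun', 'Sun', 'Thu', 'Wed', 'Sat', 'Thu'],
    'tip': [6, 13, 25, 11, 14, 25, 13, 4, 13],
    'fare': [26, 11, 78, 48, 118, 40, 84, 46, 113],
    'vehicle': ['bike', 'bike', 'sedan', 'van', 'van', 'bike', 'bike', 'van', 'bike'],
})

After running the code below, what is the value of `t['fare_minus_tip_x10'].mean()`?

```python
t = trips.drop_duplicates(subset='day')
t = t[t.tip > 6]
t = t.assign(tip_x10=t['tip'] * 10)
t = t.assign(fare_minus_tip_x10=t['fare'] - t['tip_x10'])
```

-117.666666667

drop duplicate day (keep=first):
   day  tip  fare vehicle
0  Sat    6    26    bike
1  Thu   13    11    bike
2  Wed   25    78   sedan
3  Sun   11    48     van
filter rows where tip > 6:
   day  tip  fare vehicle
1  Thu   13    11    bike
2  Wed   25    78   sedan
3  Sun   11    48     van
add column tip_x10 = t['tip'] * 10:
   day  tip  fare vehicle  tip_x10
1  Thu   13    11    bike      130
2  Wed   25    78   sedan      250
3  Sun   11    48     van      110
add column fare_minus_tip_x10 = t['fare'] - t['tip_x10']:
   day  tip  fare vehicle  tip_x10  fare_minus_tip_x10
1  Thu   13    11    bike      130                -119
2  Wed   25    78   sedan      250                -172
3  Sun   11    48     van      110                 -62
Then the mean of column 'fare_minus_tip_x10': -117.666666667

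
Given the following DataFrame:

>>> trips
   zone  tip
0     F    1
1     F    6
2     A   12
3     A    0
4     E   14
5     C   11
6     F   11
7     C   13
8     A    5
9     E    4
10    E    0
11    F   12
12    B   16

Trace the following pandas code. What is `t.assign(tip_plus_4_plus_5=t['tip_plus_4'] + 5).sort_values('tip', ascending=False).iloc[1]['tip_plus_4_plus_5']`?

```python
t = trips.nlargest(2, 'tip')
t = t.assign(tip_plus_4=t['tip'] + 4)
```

23

take 2 rows with largest tip:
   zone  tip
12    B   16
4     E   14
add column tip_plus_4 = t['tip'] + 4:
   zone  tip  tip_plus_4
12    B   16          20
4     E   14          18
add column tip_plus_4_plus_5 = t['tip_plus_4'] + 5:
   zone  tip  tip_plus_4  tip_plus_4_plus_5
12    B   16          20                 25
4     E   14          18                 23
sort by tip descending:
   zone  tip  tip_plus_4  tip_plus_4_plus_5
12    B   16          20                 25
4     E   14          18                 23
Reading off the value at position 1, column 'tip_plus_4_plus_5', we get 23.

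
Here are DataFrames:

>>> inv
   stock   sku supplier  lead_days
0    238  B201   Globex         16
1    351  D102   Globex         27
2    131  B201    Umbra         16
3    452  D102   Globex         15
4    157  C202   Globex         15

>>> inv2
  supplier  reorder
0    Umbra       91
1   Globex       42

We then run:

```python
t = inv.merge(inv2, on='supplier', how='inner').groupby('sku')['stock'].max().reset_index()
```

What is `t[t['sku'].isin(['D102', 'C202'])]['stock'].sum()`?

609

merge on 'supplier' (how='inner') → 5 rows:
   stock   sku supplier  lead_days  reorder
0    238  B201   Globex         16       42
1    351  D102   Globex         27       42
2    131  B201    Umbra         16       91
3    452  D102   Globex         15       42
4    157  C202   Globex         15       42
group by sku, max of stock:
sku
B201    238
C202    157
D102    452
Name: stock, dtype: int64
reset_index():
    sku  stock
0  B201    238
1  C202    157
2  D102    452
filter rows where sku in ['D102', 'C202']:
    sku  stock
1  C202    157
2  D102    452
The sum of column 'stock' is 609.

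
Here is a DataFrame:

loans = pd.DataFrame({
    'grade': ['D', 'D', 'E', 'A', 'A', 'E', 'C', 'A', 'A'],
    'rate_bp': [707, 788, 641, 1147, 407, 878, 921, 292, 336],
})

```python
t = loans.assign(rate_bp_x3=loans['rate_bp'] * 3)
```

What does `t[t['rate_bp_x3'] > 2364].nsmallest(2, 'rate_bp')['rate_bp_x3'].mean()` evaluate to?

add column rate_bp_x3 = loans['rate_bp'] * 3:
  grade  rate_bp  rate_bp_x3
0     D      707        2121
1     D      788        2364
2     E      641        1923
3     A     1147        3441
4     A      407        1221
5     E      878        2634
6     C      921        2763
7     A      292         876
8     A      336        1008
filter rows where rate_bp_x3 > 2364:
  grade  rate_bp  rate_bp_x3
3     A     1147        3441
5     E      878        2634
6     C      921        2763
take 2 rows with smallest rate_bp:
  grade  rate_bp  rate_bp_x3
5     E      878        2634
6     C      921        2763

2698.5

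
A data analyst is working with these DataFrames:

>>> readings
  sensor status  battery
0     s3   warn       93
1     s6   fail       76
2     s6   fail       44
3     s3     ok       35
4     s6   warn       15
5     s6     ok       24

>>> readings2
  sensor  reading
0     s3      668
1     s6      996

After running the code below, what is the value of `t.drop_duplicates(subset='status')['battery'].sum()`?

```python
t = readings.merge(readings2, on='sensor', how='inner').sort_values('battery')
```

83

merge on 'sensor' (how='inner') → 6 rows:
  sensor status  battery  reading
0     s3   warn       93      668
1     s6   fail       76      996
2     s6   fail       44      996
3     s3     ok       35      668
4     s6   warn       15      996
5     s6     ok       24      996
sort by battery:
  sensor status  battery  reading
4     s6   warn       15      996
5     s6     ok       24      996
3     s3     ok       35      668
2     s6   fail       44      996
1     s6   fail       76      996
0     s3   warn       93      668
drop duplicate status (keep=first):
  sensor status  battery  reading
4     s6   warn       15      996
5     s6     ok       24      996
2     s6   fail       44      996
Finally, sum of column 'battery' = 83.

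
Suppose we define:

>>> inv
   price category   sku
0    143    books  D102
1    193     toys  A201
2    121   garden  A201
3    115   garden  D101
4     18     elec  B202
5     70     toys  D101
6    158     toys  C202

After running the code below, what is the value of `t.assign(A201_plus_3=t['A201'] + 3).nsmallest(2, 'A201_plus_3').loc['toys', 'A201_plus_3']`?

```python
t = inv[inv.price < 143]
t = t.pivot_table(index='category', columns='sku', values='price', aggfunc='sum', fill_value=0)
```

3

filter rows where price < 143:
   price category   sku
2    121   garden  A201
3    115   garden  D101
4     18     elec  B202
5     70     toys  D101
pivot: rows=category, cols=sku, sum(price):
sku       A201  B202  D101
category                  
elec         0    18     0
garden     121     0   115
toys         0     0    70
add column A201_plus_3 = t['A201'] + 3:
sku       A201  B202  D101  A201_plus_3
category                               
elec         0    18     0            3
garden     121     0   115          124
toys         0     0    70            3
take 2 rows with smallest A201_plus_3:
sku       A201  B202  D101  A201_plus_3
category                               
elec         0    18     0            3
toys         0     0    70            3
Reading off the value at row 'toys', column 'A201_plus_3', we get 3.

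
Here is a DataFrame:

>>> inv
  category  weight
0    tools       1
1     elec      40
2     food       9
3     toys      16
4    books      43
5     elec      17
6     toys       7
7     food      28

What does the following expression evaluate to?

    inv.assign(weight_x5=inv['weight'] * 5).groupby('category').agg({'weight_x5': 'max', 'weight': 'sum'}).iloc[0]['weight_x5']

add column weight_x5 = inv['weight'] * 5:
  category  weight  weight_x5
0    tools       1          5
1     elec      40        200
2     food       9         45
3     toys      16         80
4    books      43        215
5     elec      17         85
6     toys       7         35
7     food      28        140
group by category: max(weight_x5), sum(weight):
          weight_x5  weight
category                   
books           215      43
elec            200      57
food            140      37
tools             5       1
toys             80      23
Reading off the value at position 0, column 'weight_x5', we get 215.

215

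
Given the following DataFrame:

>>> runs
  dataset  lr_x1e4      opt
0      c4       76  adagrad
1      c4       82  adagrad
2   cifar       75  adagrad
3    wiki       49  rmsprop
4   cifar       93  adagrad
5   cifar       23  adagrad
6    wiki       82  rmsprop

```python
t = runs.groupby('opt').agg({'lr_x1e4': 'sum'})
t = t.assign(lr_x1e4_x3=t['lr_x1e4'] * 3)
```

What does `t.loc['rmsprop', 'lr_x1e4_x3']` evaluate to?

group by opt, sum of lr_x1e4:
         lr_x1e4
opt             
adagrad      349
rmsprop      131
add column lr_x1e4_x3 = t['lr_x1e4'] * 3:
         lr_x1e4  lr_x1e4_x3
opt                         
adagrad      349        1047
rmsprop      131         393
Taking the value at row 'rmsprop', column 'lr_x1e4_x3' gives 393.

393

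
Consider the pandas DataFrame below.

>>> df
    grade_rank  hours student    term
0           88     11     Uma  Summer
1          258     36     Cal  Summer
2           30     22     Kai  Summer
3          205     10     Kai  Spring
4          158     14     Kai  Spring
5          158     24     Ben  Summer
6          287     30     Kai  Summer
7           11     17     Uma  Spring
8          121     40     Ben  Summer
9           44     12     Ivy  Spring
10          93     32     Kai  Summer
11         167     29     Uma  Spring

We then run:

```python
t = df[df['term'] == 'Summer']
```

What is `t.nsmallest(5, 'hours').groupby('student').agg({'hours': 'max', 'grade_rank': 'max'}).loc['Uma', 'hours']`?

11

filter rows where term == 'Summer':
    grade_rank  hours student    term
0           88     11     Uma  Summer
1          258     36     Cal  Summer
2           30     22     Kai  Summer
5          158     24     Ben  Summer
6          287     30     Kai  Summer
8          121     40     Ben  Summer
10          93     32     Kai  Summer
take 5 rows with smallest hours:
    grade_rank  hours student    term
0           88     11     Uma  Summer
2           30     22     Kai  Summer
5          158     24     Ben  Summer
6          287     30     Kai  Summer
10          93     32     Kai  Summer
group by student: max(hours), max(grade_rank):
         hours  grade_rank
student                   
Ben         24         158
Kai         32         287
Uma         11          88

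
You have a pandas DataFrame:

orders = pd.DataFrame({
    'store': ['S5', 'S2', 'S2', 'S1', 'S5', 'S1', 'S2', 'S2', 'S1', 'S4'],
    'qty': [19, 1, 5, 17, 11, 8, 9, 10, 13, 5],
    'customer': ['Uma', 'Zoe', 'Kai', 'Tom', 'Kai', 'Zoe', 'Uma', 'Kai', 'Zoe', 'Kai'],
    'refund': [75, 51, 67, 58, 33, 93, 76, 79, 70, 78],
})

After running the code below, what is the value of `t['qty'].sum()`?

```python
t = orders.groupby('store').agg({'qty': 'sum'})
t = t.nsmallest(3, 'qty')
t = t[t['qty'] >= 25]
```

55

group by store, sum of qty:
       qty
store     
S1      38
S2      25
S4       5
S5      30
take 3 rows with smallest qty:
       qty
store     
S4       5
S2      25
S5      30
filter rows where qty >= 25:
       qty
store     
S2      25
S5      30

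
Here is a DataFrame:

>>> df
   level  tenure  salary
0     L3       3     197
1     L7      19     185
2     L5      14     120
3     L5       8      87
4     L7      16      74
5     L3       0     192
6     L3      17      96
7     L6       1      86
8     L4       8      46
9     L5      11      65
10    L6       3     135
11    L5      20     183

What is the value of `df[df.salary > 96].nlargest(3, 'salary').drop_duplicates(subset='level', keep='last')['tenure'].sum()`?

19

filter rows where salary > 96:
   level  tenure  salary
0     L3       3     197
1     L7      19     185
2     L5      14     120
5     L3       0     192
10    L6       3     135
11    L5      20     183
take 3 rows with largest salary:
  level  tenure  salary
0    L3       3     197
5    L3       0     192
1    L7      19     185
drop duplicate level (keep=last):
  level  tenure  salary
5    L3       0     192
1    L7      19     185
Then the sum of column 'tenure': 19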